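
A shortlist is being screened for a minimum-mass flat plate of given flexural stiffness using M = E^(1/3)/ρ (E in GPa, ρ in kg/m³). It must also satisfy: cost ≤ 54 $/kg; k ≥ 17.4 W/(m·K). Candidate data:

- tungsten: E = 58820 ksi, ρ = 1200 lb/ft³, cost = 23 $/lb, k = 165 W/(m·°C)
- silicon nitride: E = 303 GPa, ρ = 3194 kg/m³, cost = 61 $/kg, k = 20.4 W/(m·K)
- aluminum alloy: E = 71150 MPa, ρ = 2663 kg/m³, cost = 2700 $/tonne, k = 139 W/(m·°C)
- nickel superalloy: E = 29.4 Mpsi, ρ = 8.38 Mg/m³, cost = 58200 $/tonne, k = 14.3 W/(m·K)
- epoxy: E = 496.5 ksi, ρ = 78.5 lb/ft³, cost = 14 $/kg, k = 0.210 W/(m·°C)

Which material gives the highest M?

aluminum alloy

Screen on constraints: cost ≤ 54 $/kg; k ≥ 17.4 W/(m·K). Survivors: tungsten, aluminum alloy.
Convert each candidate to consistent units, then evaluate M:
  tungsten: E = 405.5 GPa, ρ = 19220 kg/m³
  aluminum alloy: E = 71.15 GPa, ρ = 2663 kg/m³
  aluminum alloy: M = 1.56×10⁻³
  tungsten: M = 0.385×10⁻³
Aluminum alloy ranks first.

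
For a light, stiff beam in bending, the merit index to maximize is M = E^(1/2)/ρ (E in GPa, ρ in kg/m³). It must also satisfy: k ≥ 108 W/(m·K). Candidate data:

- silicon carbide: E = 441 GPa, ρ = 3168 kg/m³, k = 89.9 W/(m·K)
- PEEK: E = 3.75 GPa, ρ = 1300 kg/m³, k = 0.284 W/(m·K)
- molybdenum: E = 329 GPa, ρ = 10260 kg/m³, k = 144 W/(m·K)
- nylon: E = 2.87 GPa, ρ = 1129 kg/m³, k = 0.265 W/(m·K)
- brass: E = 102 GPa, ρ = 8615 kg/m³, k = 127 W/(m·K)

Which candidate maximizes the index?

molybdenum

Screen on constraints: k ≥ 108 W/(m·K). Survivors: molybdenum, brass.
Per-candidate index values:
  molybdenum: M = 1.77×10⁻³
  brass: M = 1.17×10⁻³
Highest index: molybdenum.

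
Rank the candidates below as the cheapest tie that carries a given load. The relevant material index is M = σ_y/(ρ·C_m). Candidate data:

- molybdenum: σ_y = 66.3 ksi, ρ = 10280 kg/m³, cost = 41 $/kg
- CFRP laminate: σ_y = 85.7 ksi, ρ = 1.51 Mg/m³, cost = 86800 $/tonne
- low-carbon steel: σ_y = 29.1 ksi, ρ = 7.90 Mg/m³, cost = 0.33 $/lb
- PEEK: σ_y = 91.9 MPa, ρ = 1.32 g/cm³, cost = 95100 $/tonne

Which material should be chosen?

In SI units:
  molybdenum: σ_y = 457.1 MPa, ρ = 10280 kg/m³, cost = 41.00 $/kg
  CFRP laminate: σ_y = 590.9 MPa, ρ = 1510 kg/m³, cost = 86.80 $/kg
  low-carbon steel: σ_y = 200.6 MPa, ρ = 7900 kg/m³, cost = 0.7275 $/kg
  PEEK: σ_y = 91.90 MPa, ρ = 1320 kg/m³, cost = 95.10 $/kg
  low-carbon steel: M = 34.9 kN·m per $
  CFRP laminate: M = 4.51 kN·m per $
  molybdenum: M = 1.08 kN·m per $
  PEEK: M = 0.732 kN·m per $
The maximum is for low-carbon steel.

low-carbon steel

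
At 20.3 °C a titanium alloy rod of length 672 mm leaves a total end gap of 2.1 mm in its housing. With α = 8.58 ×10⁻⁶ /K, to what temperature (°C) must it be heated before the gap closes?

α·L₀·ΔT = 2.1 mm ⇒ ΔT = 2.1 / (8.58×10⁻⁶ × 672.0) = 364.2 K.
T = 20.3 + 364.2 = 384.5 °C.

385 °C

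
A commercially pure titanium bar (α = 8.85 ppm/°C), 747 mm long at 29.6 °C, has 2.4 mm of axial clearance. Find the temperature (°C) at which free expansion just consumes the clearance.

393 °C

α·L₀·ΔT = 2.4 mm ⇒ ΔT = 2.4 / (8.85×10⁻⁶ × 747.0) = 363.0 K.
T = 29.6 + 363.0 = 392.6 °C.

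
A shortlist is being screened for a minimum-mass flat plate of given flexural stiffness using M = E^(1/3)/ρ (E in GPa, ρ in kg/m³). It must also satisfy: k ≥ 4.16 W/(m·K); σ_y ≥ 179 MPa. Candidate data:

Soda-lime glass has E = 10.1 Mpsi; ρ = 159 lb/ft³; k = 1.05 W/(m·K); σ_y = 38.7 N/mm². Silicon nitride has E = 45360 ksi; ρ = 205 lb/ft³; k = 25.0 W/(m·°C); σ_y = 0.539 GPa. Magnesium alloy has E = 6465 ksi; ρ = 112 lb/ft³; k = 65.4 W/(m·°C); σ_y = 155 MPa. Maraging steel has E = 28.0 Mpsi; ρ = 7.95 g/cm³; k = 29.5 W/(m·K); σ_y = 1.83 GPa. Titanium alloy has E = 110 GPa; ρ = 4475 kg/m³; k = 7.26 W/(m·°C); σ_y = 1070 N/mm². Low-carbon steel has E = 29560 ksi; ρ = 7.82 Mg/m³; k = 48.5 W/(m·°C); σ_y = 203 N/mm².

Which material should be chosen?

silicon nitride

Screen on constraints: k ≥ 4.16 W/(m·K); σ_y ≥ 179 MPa. Survivors: silicon nitride, maraging steel, titanium alloy, low-carbon steel.
Convert each candidate to consistent units, then evaluate M:
  silicon nitride: E = 312.7 GPa, ρ = 3284 kg/m³
  maraging steel: E = 193.1 GPa, ρ = 7950 kg/m³
  titanium alloy: E = 110.0 GPa, ρ = 4475 kg/m³
  low-carbon steel: E = 203.8 GPa, ρ = 7820 kg/m³
  silicon nitride: M = 2.07×10⁻³
  titanium alloy: M = 1.07×10⁻³
  low-carbon steel: M = 0.753×10⁻³
  maraging steel: M = 0.727×10⁻³
Highest index: silicon nitride.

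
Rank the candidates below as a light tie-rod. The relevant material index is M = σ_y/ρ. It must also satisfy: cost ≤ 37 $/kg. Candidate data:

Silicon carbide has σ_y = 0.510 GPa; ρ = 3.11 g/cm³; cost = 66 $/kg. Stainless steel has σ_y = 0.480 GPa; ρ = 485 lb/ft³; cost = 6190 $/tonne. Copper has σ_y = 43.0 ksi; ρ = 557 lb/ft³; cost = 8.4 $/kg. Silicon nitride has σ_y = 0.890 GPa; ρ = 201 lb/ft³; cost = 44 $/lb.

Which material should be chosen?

stainless steel

Screen on constraints: cost ≤ 37 $/kg. Survivors: stainless steel, copper.
After converting to SI:
  stainless steel: σ_y = 480.0 MPa, ρ = 7769 kg/m³
  copper: σ_y = 296.5 MPa, ρ = 8922 kg/m³
  stainless steel: M = 61.8 kN·m/kg
  copper: M = 33.2 kN·m/kg
The maximum is for stainless steel.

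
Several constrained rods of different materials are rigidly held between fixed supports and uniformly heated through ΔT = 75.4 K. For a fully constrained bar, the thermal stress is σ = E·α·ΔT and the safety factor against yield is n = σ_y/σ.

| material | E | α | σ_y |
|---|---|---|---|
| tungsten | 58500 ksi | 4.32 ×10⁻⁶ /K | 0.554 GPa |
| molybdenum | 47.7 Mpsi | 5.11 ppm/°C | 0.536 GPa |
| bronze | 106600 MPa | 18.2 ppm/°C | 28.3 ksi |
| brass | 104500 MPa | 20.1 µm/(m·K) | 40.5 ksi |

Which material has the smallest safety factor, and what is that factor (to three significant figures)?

bronze, n = 1.33

With everything in SI (GPa, ×10⁻⁶/K, MPa):
  tungsten: E = 403.3, α = 4.32, σ_y = 554.0 → σ = 131 MPa, n = 4.22
  molybdenum: E = 328.9, α = 5.11, σ_y = 536.0 → σ = 127 MPa, n = 4.23
  bronze: E = 106.6, α = 18.2, σ_y = 195.1 → σ = 146 MPa, n = 1.33
  brass: E = 104.5, α = 20.1, σ_y = 279.2 → σ = 158 MPa, n = 1.76
Smallest n: bronze with n = 1.33.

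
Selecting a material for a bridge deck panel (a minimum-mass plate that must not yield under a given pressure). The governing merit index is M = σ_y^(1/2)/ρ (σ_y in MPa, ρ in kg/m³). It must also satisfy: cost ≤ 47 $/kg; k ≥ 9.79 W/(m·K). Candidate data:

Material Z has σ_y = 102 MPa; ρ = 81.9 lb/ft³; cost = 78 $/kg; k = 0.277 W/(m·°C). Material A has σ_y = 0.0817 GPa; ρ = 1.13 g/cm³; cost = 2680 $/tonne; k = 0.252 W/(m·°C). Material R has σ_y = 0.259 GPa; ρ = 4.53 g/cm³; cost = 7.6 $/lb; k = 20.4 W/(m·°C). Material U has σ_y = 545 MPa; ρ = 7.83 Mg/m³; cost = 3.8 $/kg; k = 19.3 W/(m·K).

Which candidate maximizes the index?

material R

Screen on constraints: cost ≤ 47 $/kg; k ≥ 9.79 W/(m·K). Survivors: material R, material U.
Putting every candidate on a common basis:
  material R: σ_y = 259.0 MPa, ρ = 4530 kg/m³
  material U: σ_y = 545.0 MPa, ρ = 7830 kg/m³
  material R: M = 3.55×10⁻³
  material U: M = 2.98×10⁻³
Material R has the largest M.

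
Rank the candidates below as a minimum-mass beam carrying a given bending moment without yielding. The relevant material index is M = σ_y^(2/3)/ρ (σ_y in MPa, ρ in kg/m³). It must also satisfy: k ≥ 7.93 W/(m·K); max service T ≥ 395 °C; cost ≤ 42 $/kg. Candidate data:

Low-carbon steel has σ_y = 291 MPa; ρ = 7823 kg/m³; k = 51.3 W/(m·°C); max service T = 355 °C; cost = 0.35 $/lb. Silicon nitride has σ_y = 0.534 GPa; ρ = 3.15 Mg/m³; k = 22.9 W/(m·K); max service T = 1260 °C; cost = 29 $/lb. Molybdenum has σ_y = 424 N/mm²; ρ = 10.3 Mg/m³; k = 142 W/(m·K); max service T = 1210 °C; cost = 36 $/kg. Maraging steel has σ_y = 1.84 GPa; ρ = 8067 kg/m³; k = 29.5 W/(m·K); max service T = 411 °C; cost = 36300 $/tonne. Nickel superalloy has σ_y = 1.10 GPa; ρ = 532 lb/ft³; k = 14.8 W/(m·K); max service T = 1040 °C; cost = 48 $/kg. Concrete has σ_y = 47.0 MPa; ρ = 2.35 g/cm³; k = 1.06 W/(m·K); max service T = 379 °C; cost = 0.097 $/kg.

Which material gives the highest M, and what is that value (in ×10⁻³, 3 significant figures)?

Screen on constraints: k ≥ 7.93 W/(m·K); max service T ≥ 395 °C; cost ≤ 42 $/kg. Survivors: molybdenum, maraging steel.
Convert each candidate to consistent units, then evaluate M:
  molybdenum: σ_y = 424.0 MPa, ρ = 10300 kg/m³
  maraging steel: σ_y = 1840 MPa, ρ = 8067 kg/m³
  maraging steel: M = 18.6×10⁻³
  molybdenum: M = 5.48×10⁻³
Maraging steel has the largest M.

maraging steel, M = 18.6×10⁻³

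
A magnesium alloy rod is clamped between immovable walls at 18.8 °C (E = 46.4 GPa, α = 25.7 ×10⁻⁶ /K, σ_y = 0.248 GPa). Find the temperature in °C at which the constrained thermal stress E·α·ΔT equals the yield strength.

227 °C

σ_y = 0.248 GPa = 248.0 MPa.
E·α·ΔT = 248.0 MPa ⇒ ΔT = 248.0 / (46.40×10³ × 25.7×10⁻⁶) = 208.0 K.
T = 18.8 + 208.0 = 226.8 °C.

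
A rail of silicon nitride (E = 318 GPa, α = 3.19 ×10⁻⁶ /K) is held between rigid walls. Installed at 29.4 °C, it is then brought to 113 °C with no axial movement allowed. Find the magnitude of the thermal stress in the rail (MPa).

84.8 MPa

ΔT = 83.60 K. Constrained thermal stress σ = E·α·ΔT = 318.0×10³ MPa × 3.19×10⁻⁶ × 83.60 = 84.8 MPa (compressive).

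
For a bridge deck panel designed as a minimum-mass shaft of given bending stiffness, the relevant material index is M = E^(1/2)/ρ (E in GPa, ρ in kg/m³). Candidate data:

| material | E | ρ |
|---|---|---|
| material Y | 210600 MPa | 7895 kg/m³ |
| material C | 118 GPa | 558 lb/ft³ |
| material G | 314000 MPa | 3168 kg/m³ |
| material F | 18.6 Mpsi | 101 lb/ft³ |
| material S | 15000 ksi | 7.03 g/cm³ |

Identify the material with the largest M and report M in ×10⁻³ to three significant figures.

Convert each candidate to consistent units, then evaluate M:
  material Y: E = 210.6 GPa, ρ = 7895 kg/m³
  material C: E = 118.0 GPa, ρ = 8938 kg/m³
  material G: E = 314.0 GPa, ρ = 3168 kg/m³
  material F: E = 128.2 GPa, ρ = 1618 kg/m³
  material S: E = 103.4 GPa, ρ = 7030 kg/m³
  material F: M = 7.00×10⁻³
  material G: M = 5.59×10⁻³
  material Y: M = 1.84×10⁻³
  material S: M = 1.45×10⁻³
  material C: M = 1.22×10⁻³
Material F ranks first.

material F, M = 7.00×10⁻³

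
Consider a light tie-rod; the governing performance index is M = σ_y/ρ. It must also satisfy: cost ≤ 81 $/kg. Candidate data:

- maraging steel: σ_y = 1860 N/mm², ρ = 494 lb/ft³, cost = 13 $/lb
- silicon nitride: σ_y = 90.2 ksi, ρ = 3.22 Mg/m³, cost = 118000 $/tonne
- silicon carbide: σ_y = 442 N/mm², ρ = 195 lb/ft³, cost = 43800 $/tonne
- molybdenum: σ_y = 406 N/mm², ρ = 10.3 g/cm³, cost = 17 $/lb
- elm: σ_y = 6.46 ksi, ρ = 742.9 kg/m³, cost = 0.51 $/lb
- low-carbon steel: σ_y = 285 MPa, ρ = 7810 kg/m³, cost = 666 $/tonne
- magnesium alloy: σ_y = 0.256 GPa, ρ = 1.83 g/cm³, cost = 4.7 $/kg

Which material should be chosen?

Screen on constraints: cost ≤ 81 $/kg. Survivors: maraging steel, silicon carbide, molybdenum, elm, low-carbon steel, magnesium alloy.
In SI units:
  maraging steel: σ_y = 1860 MPa, ρ = 7913 kg/m³
  silicon carbide: σ_y = 442.0 MPa, ρ = 3124 kg/m³
  molybdenum: σ_y = 406.0 MPa, ρ = 10300 kg/m³
  elm: σ_y = 44.54 MPa, ρ = 742.9 kg/m³
  low-carbon steel: σ_y = 285.0 MPa, ρ = 7810 kg/m³
  magnesium alloy: σ_y = 256.0 MPa, ρ = 1830 kg/m³
  maraging steel: M = 235 kN·m/kg
  silicon carbide: M = 142 kN·m/kg
  magnesium alloy: M = 140 kN·m/kg
  elm: M = 60.0 kN·m/kg
  molybdenum: M = 39.4 kN·m/kg
  low-carbon steel: M = 36.5 kN·m/kg
Maraging steel has the largest M.

maraging steel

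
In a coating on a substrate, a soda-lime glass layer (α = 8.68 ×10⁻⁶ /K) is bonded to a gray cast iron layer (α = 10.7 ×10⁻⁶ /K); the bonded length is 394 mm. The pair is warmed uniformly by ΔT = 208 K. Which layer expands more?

gray cast iron

α(soda-lime glass) = 8.68×10⁻⁶/K vs α(gray cast iron) = 10.7×10⁻⁶/K.
Higher α expands more for the same ΔT: gray cast iron.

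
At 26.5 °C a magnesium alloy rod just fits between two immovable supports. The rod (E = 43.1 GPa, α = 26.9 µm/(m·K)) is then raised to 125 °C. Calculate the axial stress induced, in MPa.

114 MPa

ΔT = 98.50 K. Constrained thermal stress σ = E·α·ΔT = 43.10×10³ MPa × 26.9×10⁻⁶ × 98.50 = 114 MPa (compressive).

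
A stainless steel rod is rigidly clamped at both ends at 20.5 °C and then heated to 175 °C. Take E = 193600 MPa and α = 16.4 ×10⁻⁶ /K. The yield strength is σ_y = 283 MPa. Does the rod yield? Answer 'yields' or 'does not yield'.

yields

E = 193600 MPa = 193.6 GPa.
ΔT = 154.5 K. Constrained thermal stress σ = E·α·ΔT = 193.6×10³ MPa × 16.4×10⁻⁶ × 154.5 = 491 MPa (compressive).
Compare to σ_y = 283 MPa: σ ≥ σ_y, so it yields.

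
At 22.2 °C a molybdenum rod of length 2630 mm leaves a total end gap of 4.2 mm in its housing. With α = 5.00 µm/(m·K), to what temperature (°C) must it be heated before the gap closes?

α·L₀·ΔT = 4.2 mm ⇒ ΔT = 4.2 / (5.00×10⁻⁶ × 2630.0) = 319.4 K.
T = 22.2 + 319.4 = 341.6 °C.

342 °C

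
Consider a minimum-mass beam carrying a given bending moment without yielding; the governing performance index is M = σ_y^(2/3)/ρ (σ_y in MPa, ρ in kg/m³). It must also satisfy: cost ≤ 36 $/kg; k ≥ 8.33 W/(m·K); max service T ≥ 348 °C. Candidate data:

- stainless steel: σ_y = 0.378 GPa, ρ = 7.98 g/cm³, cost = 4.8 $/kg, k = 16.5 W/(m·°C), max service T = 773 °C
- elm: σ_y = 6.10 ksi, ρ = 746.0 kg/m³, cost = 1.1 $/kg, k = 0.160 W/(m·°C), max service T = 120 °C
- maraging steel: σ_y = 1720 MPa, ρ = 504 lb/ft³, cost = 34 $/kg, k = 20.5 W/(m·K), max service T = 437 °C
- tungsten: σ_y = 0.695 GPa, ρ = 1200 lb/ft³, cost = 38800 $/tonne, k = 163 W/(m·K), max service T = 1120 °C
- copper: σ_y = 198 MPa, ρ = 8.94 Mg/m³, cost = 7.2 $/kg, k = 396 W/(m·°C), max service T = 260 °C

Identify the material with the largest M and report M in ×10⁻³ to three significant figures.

maraging steel, M = 17.8×10⁻³

Screen on constraints: cost ≤ 36 $/kg; k ≥ 8.33 W/(m·K); max service T ≥ 348 °C. Survivors: stainless steel, maraging steel.
Convert each candidate to consistent units, then evaluate M:
  stainless steel: σ_y = 378.0 MPa, ρ = 7980 kg/m³
  maraging steel: σ_y = 1720 MPa, ρ = 8073 kg/m³
  maraging steel: M = 17.8×10⁻³
  stainless steel: M = 6.55×10⁻³
Maraging steel ranks first.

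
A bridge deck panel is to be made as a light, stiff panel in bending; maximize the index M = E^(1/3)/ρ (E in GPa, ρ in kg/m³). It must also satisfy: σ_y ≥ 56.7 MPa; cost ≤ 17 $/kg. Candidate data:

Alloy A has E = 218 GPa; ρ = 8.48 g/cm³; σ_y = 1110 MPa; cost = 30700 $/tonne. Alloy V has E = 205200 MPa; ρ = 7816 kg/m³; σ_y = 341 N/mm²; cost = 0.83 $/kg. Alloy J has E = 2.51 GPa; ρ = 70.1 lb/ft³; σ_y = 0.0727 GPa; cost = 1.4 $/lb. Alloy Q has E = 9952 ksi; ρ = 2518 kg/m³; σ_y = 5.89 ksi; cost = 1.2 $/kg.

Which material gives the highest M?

Screen on constraints: σ_y ≥ 56.7 MPa; cost ≤ 17 $/kg. Survivors: alloy V, alloy J.
Putting every candidate on a common basis:
  alloy V: E = 205.2 GPa, ρ = 7816 kg/m³
  alloy J: E = 2.510 GPa, ρ = 1123 kg/m³
  alloy J: M = 1.21×10⁻³
  alloy V: M = 0.755×10⁻³
Alloy J ranks first.

alloy J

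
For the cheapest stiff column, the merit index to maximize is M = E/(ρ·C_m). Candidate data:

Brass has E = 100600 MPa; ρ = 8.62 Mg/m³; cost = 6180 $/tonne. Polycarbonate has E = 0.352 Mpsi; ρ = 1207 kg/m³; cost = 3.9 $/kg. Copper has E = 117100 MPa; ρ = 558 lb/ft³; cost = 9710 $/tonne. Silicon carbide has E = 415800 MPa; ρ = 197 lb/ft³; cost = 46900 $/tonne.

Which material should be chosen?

silicon carbide

Convert each candidate to consistent units, then evaluate M:
  brass: E = 100.6 GPa, ρ = 8620 kg/m³, cost = 6.180 $/kg
  polycarbonate: E = 2.427 GPa, ρ = 1207 kg/m³, cost = 3.900 $/kg
  copper: E = 117.1 GPa, ρ = 8938 kg/m³, cost = 9.710 $/kg
  silicon carbide: E = 415.8 GPa, ρ = 3156 kg/m³, cost = 46.90 $/kg
  silicon carbide: M = 2.81 MN·m per $
  brass: M = 1.89 MN·m per $
  copper: M = 1.35 MN·m per $
  polycarbonate: M = 0.516 MN·m per $
Highest index: silicon carbide.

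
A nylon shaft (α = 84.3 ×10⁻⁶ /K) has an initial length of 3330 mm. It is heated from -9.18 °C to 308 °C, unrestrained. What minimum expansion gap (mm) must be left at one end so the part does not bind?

89.0 mm

ΔT = 308 − (-9.18) = 317.2 K.
ΔL = α·L₀·ΔT = 84.3×10⁻⁶ × 3330 mm × 317.2 K = 89.0 mm.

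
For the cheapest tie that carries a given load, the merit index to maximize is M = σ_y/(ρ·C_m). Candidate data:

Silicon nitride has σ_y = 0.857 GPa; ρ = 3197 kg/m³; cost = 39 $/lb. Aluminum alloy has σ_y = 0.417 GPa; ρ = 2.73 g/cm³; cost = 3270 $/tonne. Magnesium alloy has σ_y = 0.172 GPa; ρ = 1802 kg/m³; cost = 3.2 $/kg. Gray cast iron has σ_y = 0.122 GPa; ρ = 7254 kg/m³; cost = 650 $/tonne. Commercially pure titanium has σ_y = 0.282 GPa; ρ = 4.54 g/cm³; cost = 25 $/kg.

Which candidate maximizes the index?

aluminum alloy

Putting every candidate on a common basis:
  silicon nitride: σ_y = 857.0 MPa, ρ = 3197 kg/m³, cost = 85.98 $/kg
  aluminum alloy: σ_y = 417.0 MPa, ρ = 2730 kg/m³, cost = 3.270 $/kg
  magnesium alloy: σ_y = 172.0 MPa, ρ = 1802 kg/m³, cost = 3.200 $/kg
  gray cast iron: σ_y = 122.0 MPa, ρ = 7254 kg/m³, cost = 0.6500 $/kg
  commercially pure titanium: σ_y = 282.0 MPa, ρ = 4540 kg/m³, cost = 25.00 $/kg
  aluminum alloy: M = 46.7 kN·m per $
  magnesium alloy: M = 29.8 kN·m per $
  gray cast iron: M = 25.9 kN·m per $
  silicon nitride: M = 3.12 kN·m per $
  commercially pure titanium: M = 2.48 kN·m per $
Aluminum alloy has the largest M.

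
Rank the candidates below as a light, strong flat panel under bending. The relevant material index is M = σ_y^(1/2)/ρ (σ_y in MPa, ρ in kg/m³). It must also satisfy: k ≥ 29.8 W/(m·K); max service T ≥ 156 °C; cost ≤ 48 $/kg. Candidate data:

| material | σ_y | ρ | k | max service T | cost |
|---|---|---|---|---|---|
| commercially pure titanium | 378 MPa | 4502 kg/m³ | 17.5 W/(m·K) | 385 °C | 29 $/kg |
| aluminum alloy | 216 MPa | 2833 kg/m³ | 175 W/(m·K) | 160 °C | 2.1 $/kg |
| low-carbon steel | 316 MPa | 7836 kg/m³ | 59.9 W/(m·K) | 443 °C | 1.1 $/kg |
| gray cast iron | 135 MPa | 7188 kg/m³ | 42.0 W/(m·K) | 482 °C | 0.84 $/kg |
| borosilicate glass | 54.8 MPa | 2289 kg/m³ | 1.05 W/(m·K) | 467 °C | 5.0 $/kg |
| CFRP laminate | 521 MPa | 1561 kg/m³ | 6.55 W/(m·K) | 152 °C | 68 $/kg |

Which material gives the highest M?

aluminum alloy

Screen on constraints: k ≥ 29.8 W/(m·K); max service T ≥ 156 °C; cost ≤ 48 $/kg. Survivors: aluminum alloy, low-carbon steel, gray cast iron.
Per-candidate index values:
  aluminum alloy: M = 5.19×10⁻³
  low-carbon steel: M = 2.27×10⁻³
  gray cast iron: M = 1.62×10⁻³
Highest index: aluminum alloy.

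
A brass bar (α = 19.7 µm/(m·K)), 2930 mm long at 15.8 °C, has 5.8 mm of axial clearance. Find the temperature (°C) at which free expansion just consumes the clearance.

α·L₀·ΔT = 5.8 mm ⇒ ΔT = 5.8 / (19.7×10⁻⁶ × 2930.0) = 100.5 K.
T = 15.8 + 100.5 = 116.3 °C.

116 °C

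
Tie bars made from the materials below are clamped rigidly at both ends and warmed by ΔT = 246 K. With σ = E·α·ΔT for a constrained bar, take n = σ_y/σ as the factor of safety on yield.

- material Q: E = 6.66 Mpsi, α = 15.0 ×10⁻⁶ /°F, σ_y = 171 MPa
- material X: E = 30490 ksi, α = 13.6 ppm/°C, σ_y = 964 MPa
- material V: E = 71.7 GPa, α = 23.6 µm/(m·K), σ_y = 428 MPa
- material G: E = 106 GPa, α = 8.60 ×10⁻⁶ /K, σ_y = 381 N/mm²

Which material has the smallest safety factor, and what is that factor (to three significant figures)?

Per material, after unit conversion:
  material Q: E = 45.92, α = 27.0, σ_y = 171.0 → σ = 305 MPa, n = 0.561
  material X: E = 210.2, α = 13.6, σ_y = 964.0 → σ = 703 MPa, n = 1.37
  material V: E = 71.70, α = 23.6, σ_y = 428.0 → σ = 416 MPa, n = 1.03
  material G: E = 106.0, α = 8.60, σ_y = 381.0 → σ = 224 MPa, n = 1.70
Smallest n: material Q with n = 0.561.

material Q, n = 0.561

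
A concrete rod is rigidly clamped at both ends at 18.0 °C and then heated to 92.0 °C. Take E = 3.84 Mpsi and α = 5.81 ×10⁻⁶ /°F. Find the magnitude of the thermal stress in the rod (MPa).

E = 3.84 Mpsi = 26.48 GPa.
α = 5.81×10⁻⁶/°F × 9/5 = 10.5×10⁻⁶/K.
ΔT = 74.00 K. Constrained thermal stress σ = E·α·ΔT = 26.48×10³ MPa × 10.5×10⁻⁶ × 74.00 = 20.5 MPa (compressive).

20.5 MPa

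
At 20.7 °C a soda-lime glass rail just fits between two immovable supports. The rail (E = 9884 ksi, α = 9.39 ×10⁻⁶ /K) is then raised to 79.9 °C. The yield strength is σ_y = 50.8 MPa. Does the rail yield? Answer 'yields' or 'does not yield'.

does not yield

E = 9884 ksi = 68.15 GPa.
ΔT = 59.20 K. Constrained thermal stress σ = E·α·ΔT = 68.15×10³ MPa × 9.39×10⁻⁶ × 59.20 = 37.9 MPa (compressive).
Compare to σ_y = 50.8 MPa: σ < σ_y, so it does not yield.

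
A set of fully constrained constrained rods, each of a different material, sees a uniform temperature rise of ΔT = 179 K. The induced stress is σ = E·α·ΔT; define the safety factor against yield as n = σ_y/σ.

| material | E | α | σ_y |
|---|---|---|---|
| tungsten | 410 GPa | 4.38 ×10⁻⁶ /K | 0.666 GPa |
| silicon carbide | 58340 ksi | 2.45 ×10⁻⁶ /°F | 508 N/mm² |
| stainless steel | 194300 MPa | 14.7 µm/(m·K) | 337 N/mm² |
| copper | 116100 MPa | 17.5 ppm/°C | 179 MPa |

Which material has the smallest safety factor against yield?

copper

In consistent units (E in GPa, α in ×10⁻⁶/K, σ_y in MPa):
  tungsten: E = 410.0, α = 4.38, σ_y = 666.0 → σ = 321 MPa, n = 2.07
  silicon carbide: E = 402.2, α = 4.41, σ_y = 508.0 → σ = 318 MPa, n = 1.60
  stainless steel: E = 194.3, α = 14.7, σ_y = 337.0 → σ = 511 MPa, n = 0.659
  copper: E = 116.1, α = 17.5, σ_y = 179.0 → σ = 364 MPa, n = 0.492
The minimum is copper at n = 0.492.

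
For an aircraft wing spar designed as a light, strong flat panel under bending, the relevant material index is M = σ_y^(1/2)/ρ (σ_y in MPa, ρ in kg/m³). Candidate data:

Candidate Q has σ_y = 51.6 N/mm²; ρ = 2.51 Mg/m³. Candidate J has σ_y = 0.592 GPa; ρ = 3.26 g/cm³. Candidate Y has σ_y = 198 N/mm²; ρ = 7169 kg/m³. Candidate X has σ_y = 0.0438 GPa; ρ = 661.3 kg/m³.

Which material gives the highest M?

candidate X

Putting every candidate on a common basis:
  candidate Q: σ_y = 51.60 MPa, ρ = 2510 kg/m³
  candidate J: σ_y = 592.0 MPa, ρ = 3260 kg/m³
  candidate Y: σ_y = 198.0 MPa, ρ = 7169 kg/m³
  candidate X: σ_y = 43.80 MPa, ρ = 661.3 kg/m³
  candidate X: M = 10.0×10⁻³
  candidate J: M = 7.46×10⁻³
  candidate Q: M = 2.86×10⁻³
  candidate Y: M = 1.96×10⁻³
Candidate X has the largest M.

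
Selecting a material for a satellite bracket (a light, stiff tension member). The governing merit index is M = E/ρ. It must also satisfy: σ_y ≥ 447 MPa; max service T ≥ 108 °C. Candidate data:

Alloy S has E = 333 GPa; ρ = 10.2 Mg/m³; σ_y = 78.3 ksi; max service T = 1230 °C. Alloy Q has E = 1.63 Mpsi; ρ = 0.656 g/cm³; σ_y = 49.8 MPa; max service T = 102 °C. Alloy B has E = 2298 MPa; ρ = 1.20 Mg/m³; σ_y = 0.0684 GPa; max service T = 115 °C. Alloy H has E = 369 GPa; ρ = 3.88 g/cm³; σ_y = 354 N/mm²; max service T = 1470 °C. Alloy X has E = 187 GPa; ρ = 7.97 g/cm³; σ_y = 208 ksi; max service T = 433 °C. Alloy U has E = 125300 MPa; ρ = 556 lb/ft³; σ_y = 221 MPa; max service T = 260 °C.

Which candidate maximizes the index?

Screen on constraints: σ_y ≥ 447 MPa; max service T ≥ 108 °C. Survivors: alloy S, alloy X.
Putting every candidate on a common basis:
  alloy S: E = 333.0 GPa, ρ = 10200 kg/m³
  alloy X: E = 187.0 GPa, ρ = 7970 kg/m³
  alloy S: M = 32.6 MN·m/kg
  alloy X: M = 23.5 MN·m/kg
Alloy S ranks first.

alloy S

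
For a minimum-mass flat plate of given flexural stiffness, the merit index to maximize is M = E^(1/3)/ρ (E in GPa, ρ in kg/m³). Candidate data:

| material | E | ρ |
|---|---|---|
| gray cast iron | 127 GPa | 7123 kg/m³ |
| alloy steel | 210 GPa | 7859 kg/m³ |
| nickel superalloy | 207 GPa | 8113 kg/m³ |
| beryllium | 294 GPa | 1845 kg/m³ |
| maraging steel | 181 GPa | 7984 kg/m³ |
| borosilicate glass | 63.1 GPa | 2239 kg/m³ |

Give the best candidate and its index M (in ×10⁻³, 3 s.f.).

Computing M directly (units already consistent):
  beryllium: M = 3.60×10⁻³
  borosilicate glass: M = 1.78×10⁻³
  alloy steel: M = 0.756×10⁻³
  nickel superalloy: M = 0.729×10⁻³
  maraging steel: M = 0.708×10⁻³
  gray cast iron: M = 0.706×10⁻³
The maximum is for beryllium.

beryllium, M = 3.60×10⁻³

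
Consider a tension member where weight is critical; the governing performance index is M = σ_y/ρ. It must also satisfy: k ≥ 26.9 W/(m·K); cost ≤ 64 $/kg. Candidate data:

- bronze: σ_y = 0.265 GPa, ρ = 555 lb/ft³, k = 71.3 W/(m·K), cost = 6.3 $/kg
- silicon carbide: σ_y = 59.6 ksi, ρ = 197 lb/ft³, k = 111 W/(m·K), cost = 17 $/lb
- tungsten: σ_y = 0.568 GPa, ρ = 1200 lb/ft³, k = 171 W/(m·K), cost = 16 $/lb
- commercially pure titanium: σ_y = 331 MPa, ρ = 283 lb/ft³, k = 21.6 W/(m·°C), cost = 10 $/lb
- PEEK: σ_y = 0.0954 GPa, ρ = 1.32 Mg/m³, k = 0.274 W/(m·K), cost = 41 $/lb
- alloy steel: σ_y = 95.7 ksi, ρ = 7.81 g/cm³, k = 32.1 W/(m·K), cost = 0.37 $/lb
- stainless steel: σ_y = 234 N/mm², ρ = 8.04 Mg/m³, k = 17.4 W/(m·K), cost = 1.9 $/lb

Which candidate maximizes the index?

silicon carbide

Screen on constraints: k ≥ 26.9 W/(m·K); cost ≤ 64 $/kg. Survivors: bronze, silicon carbide, tungsten, alloy steel.
Convert each candidate to consistent units, then evaluate M:
  bronze: σ_y = 265.0 MPa, ρ = 8890 kg/m³
  silicon carbide: σ_y = 410.9 MPa, ρ = 3156 kg/m³
  tungsten: σ_y = 568.0 MPa, ρ = 19220 kg/m³
  alloy steel: σ_y = 659.8 MPa, ρ = 7810 kg/m³
  silicon carbide: M = 130 kN·m/kg
  alloy steel: M = 84.5 kN·m/kg
  bronze: M = 29.8 kN·m/kg
  tungsten: M = 29.5 kN·m/kg
The maximum is for silicon carbide.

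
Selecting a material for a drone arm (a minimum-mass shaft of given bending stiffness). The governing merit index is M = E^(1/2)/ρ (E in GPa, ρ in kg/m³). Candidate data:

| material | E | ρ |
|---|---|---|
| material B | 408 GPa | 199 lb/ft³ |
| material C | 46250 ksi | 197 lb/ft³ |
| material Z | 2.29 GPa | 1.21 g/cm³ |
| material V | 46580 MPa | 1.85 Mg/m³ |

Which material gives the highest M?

material B

In SI units:
  material B: E = 408.0 GPa, ρ = 3188 kg/m³
  material C: E = 318.9 GPa, ρ = 3156 kg/m³
  material Z: E = 2.290 GPa, ρ = 1210 kg/m³
  material V: E = 46.58 GPa, ρ = 1850 kg/m³
  material B: M = 6.34×10⁻³
  material C: M = 5.66×10⁻³
  material V: M = 3.69×10⁻³
  material Z: M = 1.25×10⁻³
Material B has the largest M.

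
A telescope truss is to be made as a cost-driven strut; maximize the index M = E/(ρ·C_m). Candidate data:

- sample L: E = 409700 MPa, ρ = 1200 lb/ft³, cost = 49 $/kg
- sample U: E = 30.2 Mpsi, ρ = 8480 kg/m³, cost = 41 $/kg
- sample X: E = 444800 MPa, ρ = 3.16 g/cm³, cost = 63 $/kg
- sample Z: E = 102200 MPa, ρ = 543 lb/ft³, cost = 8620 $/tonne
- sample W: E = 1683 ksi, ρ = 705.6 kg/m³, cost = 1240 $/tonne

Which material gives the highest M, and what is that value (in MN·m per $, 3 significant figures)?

In SI units:
  sample L: E = 409.7 GPa, ρ = 19220 kg/m³, cost = 49.00 $/kg
  sample U: E = 208.2 GPa, ρ = 8480 kg/m³, cost = 41.00 $/kg
  sample X: E = 444.8 GPa, ρ = 3160 kg/m³, cost = 63.00 $/kg
  sample Z: E = 102.2 GPa, ρ = 8698 kg/m³, cost = 8.620 $/kg
  sample W: E = 11.60 GPa, ρ = 705.6 kg/m³, cost = 1.240 $/kg
  sample W: M = 13.3 MN·m per $
  sample X: M = 2.23 MN·m per $
  sample Z: M = 1.36 MN·m per $
  sample U: M = 0.599 MN·m per $
  sample L: M = 0.435 MN·m per $
The maximum is for sample W.

sample W, M = 13.3 MN·m per $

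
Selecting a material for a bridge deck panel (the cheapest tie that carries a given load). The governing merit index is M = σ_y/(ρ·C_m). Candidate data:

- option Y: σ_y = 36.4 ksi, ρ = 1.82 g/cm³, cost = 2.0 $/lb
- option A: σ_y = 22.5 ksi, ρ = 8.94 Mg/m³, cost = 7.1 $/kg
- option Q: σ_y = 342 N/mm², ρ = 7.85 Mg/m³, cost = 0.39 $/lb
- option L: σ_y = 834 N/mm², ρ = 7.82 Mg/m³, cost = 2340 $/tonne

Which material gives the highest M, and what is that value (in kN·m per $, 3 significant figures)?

option Q, M = 50.7 kN·m per $

Putting every candidate on a common basis:
  option Y: σ_y = 251.0 MPa, ρ = 1820 kg/m³, cost = 4.409 $/kg
  option A: σ_y = 155.1 MPa, ρ = 8940 kg/m³, cost = 7.100 $/kg
  option Q: σ_y = 342.0 MPa, ρ = 7850 kg/m³, cost = 0.8598 $/kg
  option L: σ_y = 834.0 MPa, ρ = 7820 kg/m³, cost = 2.340 $/kg
  option Q: M = 50.7 kN·m per $
  option L: M = 45.6 kN·m per $
  option Y: M = 31.3 kN·m per $
  option A: M = 2.44 kN·m per $
Option Q has the largest M.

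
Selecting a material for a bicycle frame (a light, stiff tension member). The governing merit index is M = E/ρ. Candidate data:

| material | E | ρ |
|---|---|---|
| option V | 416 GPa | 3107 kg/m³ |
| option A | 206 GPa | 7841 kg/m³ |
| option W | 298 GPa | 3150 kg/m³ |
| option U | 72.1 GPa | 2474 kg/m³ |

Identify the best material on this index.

Evaluate M for each candidate:
  option V: M = 134 MN·m/kg
  option W: M = 94.6 MN·m/kg
  option U: M = 29.1 MN·m/kg
  option A: M = 26.3 MN·m/kg
Highest index: option V.

option V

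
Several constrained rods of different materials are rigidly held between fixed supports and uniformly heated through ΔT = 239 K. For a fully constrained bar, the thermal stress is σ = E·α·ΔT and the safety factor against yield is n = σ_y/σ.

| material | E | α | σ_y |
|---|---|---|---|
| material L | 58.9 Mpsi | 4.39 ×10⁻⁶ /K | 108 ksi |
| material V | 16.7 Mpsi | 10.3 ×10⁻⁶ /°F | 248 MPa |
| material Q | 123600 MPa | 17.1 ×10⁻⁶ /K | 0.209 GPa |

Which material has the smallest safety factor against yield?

material Q

Per material, after unit conversion:
  material L: E = 406.1, α = 4.39, σ_y = 744.6 → σ = 426 MPa, n = 1.75
  material V: E = 115.1, α = 18.5, σ_y = 248.0 → σ = 510 MPa, n = 0.486
  material Q: E = 123.6, α = 17.1, σ_y = 209.0 → σ = 505 MPa, n = 0.414
Smallest n: material Q with n = 0.414.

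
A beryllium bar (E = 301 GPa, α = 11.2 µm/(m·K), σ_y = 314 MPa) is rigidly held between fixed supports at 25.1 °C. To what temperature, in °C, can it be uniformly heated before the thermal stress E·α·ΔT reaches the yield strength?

E·α·ΔT = 314.0 MPa ⇒ ΔT = 314.0 / (301.0×10³ × 11.2×10⁻⁶) = 93.14 K.
T = 25.1 + 93.14 = 118.2 °C.

118 °C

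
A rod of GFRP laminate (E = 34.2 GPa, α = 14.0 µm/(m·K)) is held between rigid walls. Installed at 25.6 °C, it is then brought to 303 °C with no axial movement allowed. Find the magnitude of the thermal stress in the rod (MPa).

133 MPa

ΔT = 277.4 K. Constrained thermal stress σ = E·α·ΔT = 34.20×10³ MPa × 14.0×10⁻⁶ × 277.4 = 133 MPa (compressive).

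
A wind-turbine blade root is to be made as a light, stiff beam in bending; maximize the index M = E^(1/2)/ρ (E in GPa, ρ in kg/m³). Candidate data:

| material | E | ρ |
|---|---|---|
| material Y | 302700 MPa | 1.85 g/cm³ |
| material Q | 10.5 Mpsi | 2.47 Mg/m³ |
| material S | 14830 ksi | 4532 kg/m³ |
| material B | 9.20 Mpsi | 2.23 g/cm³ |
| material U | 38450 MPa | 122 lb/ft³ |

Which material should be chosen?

Normalizing units and computing the index:
  material Y: E = 302.7 GPa, ρ = 1850 kg/m³
  material Q: E = 72.39 GPa, ρ = 2470 kg/m³
  material S: E = 102.2 GPa, ρ = 4532 kg/m³
  material B: E = 63.43 GPa, ρ = 2230 kg/m³
  material U: E = 38.45 GPa, ρ = 1954 kg/m³
  material Y: M = 9.40×10⁻³
  material B: M = 3.57×10⁻³
  material Q: M = 3.44×10⁻³
  material U: M = 3.17×10⁻³
  material S: M = 2.23×10⁻³
Material Y has the largest M.

material Y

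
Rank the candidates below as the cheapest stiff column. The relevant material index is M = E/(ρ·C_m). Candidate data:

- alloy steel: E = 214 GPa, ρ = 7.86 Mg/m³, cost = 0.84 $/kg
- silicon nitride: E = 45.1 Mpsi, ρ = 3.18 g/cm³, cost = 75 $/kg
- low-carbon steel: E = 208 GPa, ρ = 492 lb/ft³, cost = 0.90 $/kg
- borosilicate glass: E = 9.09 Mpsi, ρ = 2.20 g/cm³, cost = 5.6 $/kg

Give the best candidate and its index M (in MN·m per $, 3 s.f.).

In SI units:
  alloy steel: E = 214.0 GPa, ρ = 7860 kg/m³, cost = 0.8400 $/kg
  silicon nitride: E = 311.0 GPa, ρ = 3180 kg/m³, cost = 75.00 $/kg
  low-carbon steel: E = 208.0 GPa, ρ = 7881 kg/m³, cost = 0.9000 $/kg
  borosilicate glass: E = 62.67 GPa, ρ = 2200 kg/m³, cost = 5.600 $/kg
  alloy steel: M = 32.4 MN·m per $
  low-carbon steel: M = 29.3 MN·m per $
  borosilicate glass: M = 5.09 MN·m per $
  silicon nitride: M = 1.30 MN·m per $
Highest index: alloy steel.

alloy steel, M = 32.4 MN·m per $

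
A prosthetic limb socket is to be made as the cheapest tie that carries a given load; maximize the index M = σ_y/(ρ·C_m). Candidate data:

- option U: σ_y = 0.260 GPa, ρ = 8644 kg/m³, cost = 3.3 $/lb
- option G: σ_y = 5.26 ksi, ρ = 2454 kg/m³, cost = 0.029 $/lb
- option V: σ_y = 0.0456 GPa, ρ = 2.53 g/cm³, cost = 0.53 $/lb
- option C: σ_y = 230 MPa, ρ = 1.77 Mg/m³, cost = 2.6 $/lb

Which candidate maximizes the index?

option G

After converting to SI:
  option U: σ_y = 260.0 MPa, ρ = 8644 kg/m³, cost = 7.275 $/kg
  option G: σ_y = 36.27 MPa, ρ = 2454 kg/m³, cost = 0.06393 $/kg
  option V: σ_y = 45.60 MPa, ρ = 2530 kg/m³, cost = 1.168 $/kg
  option C: σ_y = 230.0 MPa, ρ = 1770 kg/m³, cost = 5.732 $/kg
  option G: M = 231 kN·m per $
  option C: M = 22.7 kN·m per $
  option V: M = 15.4 kN·m per $
  option U: M = 4.13 kN·m per $
The maximum is for option G.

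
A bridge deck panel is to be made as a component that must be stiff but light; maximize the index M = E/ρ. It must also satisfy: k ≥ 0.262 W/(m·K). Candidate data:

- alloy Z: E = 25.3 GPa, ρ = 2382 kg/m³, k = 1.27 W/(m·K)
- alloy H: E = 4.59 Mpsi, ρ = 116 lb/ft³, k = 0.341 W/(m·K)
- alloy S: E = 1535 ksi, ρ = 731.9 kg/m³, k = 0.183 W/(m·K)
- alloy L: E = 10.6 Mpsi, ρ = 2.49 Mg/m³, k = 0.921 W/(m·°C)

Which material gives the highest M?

alloy L

Screen on constraints: k ≥ 0.262 W/(m·K). Survivors: alloy Z, alloy H, alloy L.
Convert each candidate to consistent units, then evaluate M:
  alloy Z: E = 25.30 GPa, ρ = 2382 kg/m³
  alloy H: E = 31.65 GPa, ρ = 1858 kg/m³
  alloy L: E = 73.08 GPa, ρ = 2490 kg/m³
  alloy L: M = 29.4 MN·m/kg
  alloy H: M = 17.0 MN·m/kg
  alloy Z: M = 10.6 MN·m/kg
The maximum is for alloy L.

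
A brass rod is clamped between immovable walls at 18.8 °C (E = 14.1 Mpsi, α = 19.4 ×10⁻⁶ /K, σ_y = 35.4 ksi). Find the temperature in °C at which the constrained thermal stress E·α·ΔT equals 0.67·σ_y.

106 °C

E = 14.1 Mpsi = 97.22 GPa.
σ_y = 35.4 ksi = 244.1 MPa.
E·α·ΔT = 163.5 MPa ⇒ ΔT = 163.5 / (97.22×10³ × 19.4×10⁻⁶) = 86.71 K.
T = 18.8 + 86.71 = 105.5 °C.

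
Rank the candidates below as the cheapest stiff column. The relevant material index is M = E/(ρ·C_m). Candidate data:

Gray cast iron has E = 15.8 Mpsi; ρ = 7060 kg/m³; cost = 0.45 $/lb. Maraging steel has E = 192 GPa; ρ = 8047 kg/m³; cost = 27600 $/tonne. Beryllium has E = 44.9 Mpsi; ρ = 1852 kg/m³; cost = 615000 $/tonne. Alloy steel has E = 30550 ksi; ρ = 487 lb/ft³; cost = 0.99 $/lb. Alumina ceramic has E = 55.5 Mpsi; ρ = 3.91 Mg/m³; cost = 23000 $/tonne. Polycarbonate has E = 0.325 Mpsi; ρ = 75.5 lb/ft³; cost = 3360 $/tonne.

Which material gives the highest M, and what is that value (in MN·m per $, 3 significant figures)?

gray cast iron, M = 15.6 MN·m per $

Putting every candidate on a common basis:
  gray cast iron: E = 108.9 GPa, ρ = 7060 kg/m³, cost = 0.9921 $/kg
  maraging steel: E = 192.0 GPa, ρ = 8047 kg/m³, cost = 27.60 $/kg
  beryllium: E = 309.6 GPa, ρ = 1852 kg/m³, cost = 615.0 $/kg
  alloy steel: E = 210.6 GPa, ρ = 7801 kg/m³, cost = 2.183 $/kg
  alumina ceramic: E = 382.7 GPa, ρ = 3910 kg/m³, cost = 23.00 $/kg
  polycarbonate: E = 2.241 GPa, ρ = 1209 kg/m³, cost = 3.360 $/kg
  gray cast iron: M = 15.6 MN·m per $
  alloy steel: M = 12.4 MN·m per $
  alumina ceramic: M = 4.26 MN·m per $
  maraging steel: M = 0.864 MN·m per $
  polycarbonate: M = 0.551 MN·m per $
  beryllium: M = 0.272 MN·m per $
The maximum is for gray cast iron.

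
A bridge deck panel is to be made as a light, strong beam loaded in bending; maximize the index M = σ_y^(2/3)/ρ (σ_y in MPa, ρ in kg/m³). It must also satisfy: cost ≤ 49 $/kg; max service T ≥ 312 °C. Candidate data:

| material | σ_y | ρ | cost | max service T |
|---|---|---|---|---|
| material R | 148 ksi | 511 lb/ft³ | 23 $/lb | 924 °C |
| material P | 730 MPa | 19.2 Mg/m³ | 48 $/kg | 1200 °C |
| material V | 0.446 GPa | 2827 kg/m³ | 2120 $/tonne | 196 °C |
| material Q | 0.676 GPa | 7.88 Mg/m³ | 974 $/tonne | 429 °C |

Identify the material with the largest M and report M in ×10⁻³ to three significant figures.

Screen on constraints: cost ≤ 49 $/kg; max service T ≥ 312 °C. Survivors: material P, material Q.
Normalizing units and computing the index:
  material P: σ_y = 730.0 MPa, ρ = 19200 kg/m³
  material Q: σ_y = 676.0 MPa, ρ = 7880 kg/m³
  material Q: M = 9.77×10⁻³
  material P: M = 4.22×10⁻³
Highest index: material Q.

material Q, M = 9.77×10⁻³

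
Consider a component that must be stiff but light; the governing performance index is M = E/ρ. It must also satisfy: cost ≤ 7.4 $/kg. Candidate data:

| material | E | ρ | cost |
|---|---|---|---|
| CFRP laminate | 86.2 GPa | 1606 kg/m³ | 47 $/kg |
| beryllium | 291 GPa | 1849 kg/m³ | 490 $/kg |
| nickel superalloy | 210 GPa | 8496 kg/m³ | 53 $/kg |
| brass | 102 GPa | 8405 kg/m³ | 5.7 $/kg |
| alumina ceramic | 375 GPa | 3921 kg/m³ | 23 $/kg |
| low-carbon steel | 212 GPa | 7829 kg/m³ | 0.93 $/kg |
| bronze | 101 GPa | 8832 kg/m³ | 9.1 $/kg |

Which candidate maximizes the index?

low-carbon steel

Screen on constraints: cost ≤ 7.4 $/kg. Survivors: brass, low-carbon steel.
Computing M directly (units already consistent):
  low-carbon steel: M = 27.1 MN·m/kg
  brass: M = 12.1 MN·m/kg
Low-carbon steel ranks first.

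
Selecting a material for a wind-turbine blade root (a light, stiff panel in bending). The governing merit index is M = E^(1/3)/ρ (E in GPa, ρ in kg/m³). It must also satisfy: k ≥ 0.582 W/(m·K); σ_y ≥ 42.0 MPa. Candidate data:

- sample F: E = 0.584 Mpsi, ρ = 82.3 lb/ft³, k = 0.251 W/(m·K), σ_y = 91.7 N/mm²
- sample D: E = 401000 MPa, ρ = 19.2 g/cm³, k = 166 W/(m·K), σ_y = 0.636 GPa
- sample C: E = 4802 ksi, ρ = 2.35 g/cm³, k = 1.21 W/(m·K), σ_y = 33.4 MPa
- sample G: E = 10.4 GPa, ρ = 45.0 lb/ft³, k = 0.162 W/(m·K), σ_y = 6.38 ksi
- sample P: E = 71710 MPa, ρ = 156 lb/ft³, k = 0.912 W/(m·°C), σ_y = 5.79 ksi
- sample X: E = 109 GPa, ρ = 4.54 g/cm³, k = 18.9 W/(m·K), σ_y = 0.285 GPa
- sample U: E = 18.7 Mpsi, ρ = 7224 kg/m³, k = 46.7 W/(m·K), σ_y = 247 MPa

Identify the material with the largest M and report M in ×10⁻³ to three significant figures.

Screen on constraints: k ≥ 0.582 W/(m·K); σ_y ≥ 42.0 MPa. Survivors: sample D, sample X, sample U.
After converting to SI:
  sample D: E = 401.0 GPa, ρ = 19200 kg/m³
  sample X: E = 109.0 GPa, ρ = 4540 kg/m³
  sample U: E = 128.9 GPa, ρ = 7224 kg/m³
  sample X: M = 1.05×10⁻³
  sample U: M = 0.699×10⁻³
  sample D: M = 0.384×10⁻³
Sample X ranks first.

sample X, M = 1.05×10⁻³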